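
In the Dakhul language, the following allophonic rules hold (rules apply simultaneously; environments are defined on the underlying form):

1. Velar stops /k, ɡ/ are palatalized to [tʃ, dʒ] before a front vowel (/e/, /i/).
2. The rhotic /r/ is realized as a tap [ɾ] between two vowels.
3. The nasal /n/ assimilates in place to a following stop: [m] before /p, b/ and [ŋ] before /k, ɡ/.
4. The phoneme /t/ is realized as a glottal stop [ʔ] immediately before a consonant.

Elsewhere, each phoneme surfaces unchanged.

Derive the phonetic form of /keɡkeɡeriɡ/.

/k/ meets the environment for rule 1 (before a front vowel) → [tʃ].
/e/ — not in any rule's target class → [e].
/ɡ/ (between /e/ and /k/) is in the target of rule 1 but the environment (before a front vowel) is not met → [ɡ].
/k/ (between /ɡ/ and /e/): before a front vowel, so rule 1 applies → [tʃ].
/e/ — not in any rule's target class → [e].
/ɡ/ (between /e/ and /e/): before a front vowel, so rule 1 applies → [dʒ].
/e/ stays [e].
/r/ — between /e/ and /i/, between two vowels — surfaces as [ɾ] (rule 2).
/i/ (between /r/ and /ɡ/): no rule targets it → [i].
/ɡ/ (word-final): rule 1 targets it, but not before a front vowel → unchanged [ɡ].

[tʃeɡtʃedʒeɾiɡ]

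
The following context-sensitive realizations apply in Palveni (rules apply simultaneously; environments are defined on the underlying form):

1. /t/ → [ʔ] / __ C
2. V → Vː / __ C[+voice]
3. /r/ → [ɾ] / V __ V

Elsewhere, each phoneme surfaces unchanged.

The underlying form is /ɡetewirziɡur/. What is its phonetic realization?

/ɡ/ (word-initial): no rule targets it → [ɡ].
/e/ (between /ɡ/ and /t/) is in the target of rule 2 but the environment (before a voiced consonant) is not met → [e].
/t/ (between /e/ and /e/) fails the environment for rule 1, so it stays [t].
/e/ — between /t/ and /w/, before a voiced consonant — surfaces as [eː] (rule 2).
/w/ stays [w].
/i/ meets the environment for rule 2 (before a voiced consonant) → [iː].
/r/ (between /i/ and /z/): rule 3 targets it, but not between two vowels → unchanged [r].
/z/ (between /r/ and /i/) is unaffected → [z].
/i/ (between /z/ and /ɡ/): before a voiced consonant, so rule 2 applies → [iː].
/ɡ/ (between /i/ and /u/) is unaffected → [ɡ].
Rule 2 applies to /u/ (between /ɡ/ and /r/: before a voiced consonant) → [uː].
/r/ (word-final): rule 3 targets it, but not between two vowels → unchanged [r].

[ɡeteːwiːrziːɡuːr]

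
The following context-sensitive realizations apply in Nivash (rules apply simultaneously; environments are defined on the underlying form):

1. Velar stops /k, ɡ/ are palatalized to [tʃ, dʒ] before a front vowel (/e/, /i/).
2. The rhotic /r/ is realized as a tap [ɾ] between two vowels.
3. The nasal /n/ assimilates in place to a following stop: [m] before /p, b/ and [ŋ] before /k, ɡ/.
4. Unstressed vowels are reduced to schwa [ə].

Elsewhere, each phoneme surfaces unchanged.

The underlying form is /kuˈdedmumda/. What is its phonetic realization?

/k/ — word-initial; rule 1 does not apply here → [k].
/u/ (between /k/ and /d/): in an unstressed syllable, so rule 4 applies → [ə].
/d/ — not in any rule's target class → [d].
/e/ (between /d/ and /d/): rule 4 targets it, but not in an unstressed syllable → unchanged [e].
/d/ (between /e/ and /m/) is unaffected → [d].
/m/ stays [m].
/u/ meets the environment for rule 4 (in an unstressed syllable) → [ə].
/m/ (between /u/ and /d/): no rule targets it → [m].
/d/ stays [d].
/a/ (word-final): in an unstressed syllable, so rule 4 applies → [ə].

[kəˈdedməmdə]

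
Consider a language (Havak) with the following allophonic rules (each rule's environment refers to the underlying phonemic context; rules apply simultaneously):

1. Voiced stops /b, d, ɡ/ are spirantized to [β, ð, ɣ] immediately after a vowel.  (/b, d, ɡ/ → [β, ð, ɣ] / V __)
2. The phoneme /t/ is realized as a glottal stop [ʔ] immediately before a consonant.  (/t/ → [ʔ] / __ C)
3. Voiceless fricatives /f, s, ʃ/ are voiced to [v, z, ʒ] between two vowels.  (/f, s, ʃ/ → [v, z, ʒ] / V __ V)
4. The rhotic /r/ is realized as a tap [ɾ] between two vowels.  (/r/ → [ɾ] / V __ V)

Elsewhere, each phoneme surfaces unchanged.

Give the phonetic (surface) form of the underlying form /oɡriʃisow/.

/o/ (word-initial): no rule targets it → [o].
/ɡ/ (between /o/ and /r/) occurs immediately after a vowel → [ɣ] by rule 1.
/r/ (between /ɡ/ and /i/) is in the target of rule 4 but the environment (between two vowels) is not met → [r].
/i/ (between /r/ and /ʃ/): no rule targets it → [i].
Rule 3 applies to /ʃ/ (between /i/ and /i/: between two vowels) → [ʒ].
/i/ (between /ʃ/ and /s/): no rule targets it → [i].
/s/ meets the environment for rule 3 (between two vowels) → [z].
/o/ stays [o].
/w/ (word-final): no rule targets it → [w].

[oɣriʒizow]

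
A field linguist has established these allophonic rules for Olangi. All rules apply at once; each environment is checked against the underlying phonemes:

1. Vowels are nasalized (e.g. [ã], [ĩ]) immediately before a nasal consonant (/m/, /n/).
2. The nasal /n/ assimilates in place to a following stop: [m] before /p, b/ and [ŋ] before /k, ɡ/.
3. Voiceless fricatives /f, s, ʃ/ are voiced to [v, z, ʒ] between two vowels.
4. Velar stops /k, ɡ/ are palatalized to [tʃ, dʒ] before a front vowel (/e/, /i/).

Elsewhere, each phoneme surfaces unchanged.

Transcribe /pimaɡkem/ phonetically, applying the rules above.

/p/ (word-initial): no rule targets it → [p].
/i/ meets the environment for rule 1 (before a nasal consonant) → [ĩ].
/m/ stays [m].
/a/ — between /m/ and /ɡ/; rule 1 does not apply here → [a].
/ɡ/ (between /a/ and /k/) is in the target of rule 4 but the environment (before a front vowel) is not met → [ɡ].
/k/ — between /ɡ/ and /e/, before a front vowel — surfaces as [tʃ] (rule 4).
/e/ meets the environment for rule 1 (before a nasal consonant) → [ẽ].
/m/ (word-final) is unaffected → [m].

[pĩmaɡtʃẽm]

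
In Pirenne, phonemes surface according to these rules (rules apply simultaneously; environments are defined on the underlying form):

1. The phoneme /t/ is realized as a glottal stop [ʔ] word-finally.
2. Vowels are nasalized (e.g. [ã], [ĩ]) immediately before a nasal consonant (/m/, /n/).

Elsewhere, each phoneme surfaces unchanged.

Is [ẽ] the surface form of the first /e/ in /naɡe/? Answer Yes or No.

No

/e/ (word-final) fails the environment for rule 2, so it stays [e].
The actual realization is [e], not [ẽ].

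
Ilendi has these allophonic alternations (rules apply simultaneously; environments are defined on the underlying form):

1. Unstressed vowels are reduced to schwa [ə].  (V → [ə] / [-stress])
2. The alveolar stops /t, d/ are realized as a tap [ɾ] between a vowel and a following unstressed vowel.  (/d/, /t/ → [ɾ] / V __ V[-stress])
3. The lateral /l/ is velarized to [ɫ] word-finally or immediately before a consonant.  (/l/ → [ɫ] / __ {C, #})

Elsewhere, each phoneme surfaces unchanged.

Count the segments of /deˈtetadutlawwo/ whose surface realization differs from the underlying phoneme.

Segments that undergo a rule: /e/ → [ə] (rule 1); /t/ → [ɾ] (rule 2); /a/ → [ə] (rule 1); /d/ → [ɾ] (rule 2); /u/ → [ə] (rule 1); /a/ → [ə] (rule 1); /o/ → [ə] (rule 1).
All other segments surface unchanged.

7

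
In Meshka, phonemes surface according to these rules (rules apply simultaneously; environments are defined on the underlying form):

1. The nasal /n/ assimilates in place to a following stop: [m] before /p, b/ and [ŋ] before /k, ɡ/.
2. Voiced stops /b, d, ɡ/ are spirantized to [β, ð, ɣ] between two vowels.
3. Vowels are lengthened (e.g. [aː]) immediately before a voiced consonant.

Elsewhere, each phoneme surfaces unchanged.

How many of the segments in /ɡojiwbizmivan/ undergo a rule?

5

Segments that undergo a rule: /o/ → [oː] (rule 3); /i/ → [iː] (rule 3); /i/ → [iː] (rule 3); /i/ → [iː] (rule 3); /a/ → [aː] (rule 3).
All other segments surface unchanged.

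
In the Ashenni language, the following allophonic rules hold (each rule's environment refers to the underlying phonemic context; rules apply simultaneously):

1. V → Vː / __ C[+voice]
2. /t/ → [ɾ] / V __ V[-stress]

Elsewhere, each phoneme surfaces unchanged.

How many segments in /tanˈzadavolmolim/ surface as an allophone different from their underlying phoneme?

6

Segments that undergo a rule: /a/ → [aː] (rule 1); /a/ → [aː] (rule 1); /a/ → [aː] (rule 1); /o/ → [oː] (rule 1); /o/ → [oː] (rule 1); /i/ → [iː] (rule 1).
All other segments surface unchanged.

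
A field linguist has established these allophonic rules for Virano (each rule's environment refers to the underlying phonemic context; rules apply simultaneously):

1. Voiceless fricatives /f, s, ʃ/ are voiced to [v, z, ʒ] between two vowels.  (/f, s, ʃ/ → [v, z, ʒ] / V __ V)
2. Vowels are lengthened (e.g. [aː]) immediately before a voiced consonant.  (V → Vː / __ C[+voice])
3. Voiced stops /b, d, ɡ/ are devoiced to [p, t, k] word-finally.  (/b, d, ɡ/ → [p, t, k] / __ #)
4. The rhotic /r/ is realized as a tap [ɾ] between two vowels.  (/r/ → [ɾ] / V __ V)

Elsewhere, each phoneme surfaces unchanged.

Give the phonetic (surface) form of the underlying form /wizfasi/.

/w/ — not in any rule's target class → [w].
/i/ — between /w/ and /z/, before a voiced consonant — surfaces as [iː] (rule 2).
/z/ (between /i/ and /f/) is unaffected → [z].
/f/ (between /z/ and /a/) fails the environment for rule 1, so it stays [f].
/a/ — between /f/ and /s/; rule 2 does not apply here → [a].
/s/ meets the environment for rule 1 (between two vowels) → [z].
/i/ (word-final) is in the target of rule 2 but the environment (before a voiced consonant) is not met → [i].

[wiːzfazi]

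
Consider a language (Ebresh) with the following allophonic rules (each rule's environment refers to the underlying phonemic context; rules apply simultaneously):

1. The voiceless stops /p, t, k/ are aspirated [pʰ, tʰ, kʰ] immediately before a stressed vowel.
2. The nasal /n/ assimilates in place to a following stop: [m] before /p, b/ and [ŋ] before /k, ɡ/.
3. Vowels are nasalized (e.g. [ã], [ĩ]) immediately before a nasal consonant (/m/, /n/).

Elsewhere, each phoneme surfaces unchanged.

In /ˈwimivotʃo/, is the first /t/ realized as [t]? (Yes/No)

Yes

/t/ (between /o/ and /ʃ/) is in the target of rule 1 but the environment (immediately before a stressed vowel) is not met → [t].
The actual realization is [t], which matches [t].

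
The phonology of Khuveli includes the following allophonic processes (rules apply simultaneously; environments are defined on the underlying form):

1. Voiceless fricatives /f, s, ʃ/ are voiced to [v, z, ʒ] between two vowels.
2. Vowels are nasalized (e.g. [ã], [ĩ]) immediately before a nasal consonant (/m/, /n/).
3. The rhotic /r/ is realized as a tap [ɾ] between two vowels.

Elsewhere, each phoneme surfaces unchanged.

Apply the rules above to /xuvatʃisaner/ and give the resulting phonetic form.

[xuvatʃizãner]

/u/ (between /x/ and /v/) fails the environment for rule 2, so it stays [u].
/a/ — between /v/ and /t/; rule 2 does not apply here → [a].
/ʃ/ (between /t/ and /i/) is in the target of rule 1 but the environment (between two vowels) is not met → [ʃ].
/i/ — between /ʃ/ and /s/; rule 2 does not apply here → [i].
/s/ meets the environment for rule 1 (between two vowels) → [z].
/a/ meets the environment for rule 2 (before a nasal consonant) → [ã].
/e/ — between /n/ and /r/; rule 2 does not apply here → [e].
/r/ (word-final): rule 3 targets it, but not between two vowels → unchanged [r].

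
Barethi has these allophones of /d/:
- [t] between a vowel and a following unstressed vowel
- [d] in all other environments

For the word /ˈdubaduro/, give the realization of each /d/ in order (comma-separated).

Occurrence 1 (position 1): no conditioning environment matches → elsewhere allophone [d].
Occurrence 2 (position 5): between a vowel and a following unstressed vowel → [t].

[d], [t]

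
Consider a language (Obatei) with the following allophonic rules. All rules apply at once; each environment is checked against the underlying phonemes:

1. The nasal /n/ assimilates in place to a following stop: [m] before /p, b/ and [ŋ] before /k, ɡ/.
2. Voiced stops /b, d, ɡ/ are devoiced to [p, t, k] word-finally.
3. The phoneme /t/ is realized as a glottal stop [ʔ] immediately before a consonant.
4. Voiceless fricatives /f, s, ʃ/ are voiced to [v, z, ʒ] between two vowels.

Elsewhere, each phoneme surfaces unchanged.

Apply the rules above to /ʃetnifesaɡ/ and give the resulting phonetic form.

[ʃeʔnivezak]

/ʃ/ (word-initial) fails the environment for rule 4, so it stays [ʃ].
/e/ (between /ʃ/ and /t/): no rule targets it → [e].
/t/ (between /e/ and /n/) occurs immediately before a consonant → [ʔ] by rule 3.
/n/ — between /t/ and /i/; rule 1 does not apply here → [n].
/i/ stays [i].
/f/ — between /i/ and /e/, between two vowels — surfaces as [v] (rule 4).
/e/ — not in any rule's target class → [e].
/s/ (between /e/ and /a/): between two vowels, so rule 4 applies → [z].
/a/ (between /s/ and /ɡ/) is unaffected → [a].
Rule 2 applies to /ɡ/ (word-final: word-finally) → [k].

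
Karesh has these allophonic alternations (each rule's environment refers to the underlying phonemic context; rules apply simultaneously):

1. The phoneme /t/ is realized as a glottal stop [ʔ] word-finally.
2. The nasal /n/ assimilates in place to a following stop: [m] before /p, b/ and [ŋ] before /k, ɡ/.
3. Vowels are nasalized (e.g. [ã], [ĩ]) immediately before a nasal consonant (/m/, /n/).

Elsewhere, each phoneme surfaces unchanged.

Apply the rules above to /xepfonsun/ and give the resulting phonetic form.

[xepfõnsũn]

/x/ stays [x].
/e/ (between /x/ and /p/) is in the target of rule 3 but the environment (before a nasal consonant) is not met → [e].
/p/ (between /e/ and /f/) is unaffected → [p].
/f/ (between /p/ and /o/): no rule targets it → [f].
Rule 3 applies to /o/ (between /f/ and /n/: before a nasal consonant) → [õ].
/n/ (between /o/ and /s/) is in the target of rule 2 but the environment (before a labial or velar stop) is not met → [n].
/s/ (between /n/ and /u/) is unaffected → [s].
/u/ (between /s/ and /n/): before a nasal consonant, so rule 3 applies → [ũ].
/n/ (word-final): rule 2 targets it, but not before a labial or velar stop → unchanged [n].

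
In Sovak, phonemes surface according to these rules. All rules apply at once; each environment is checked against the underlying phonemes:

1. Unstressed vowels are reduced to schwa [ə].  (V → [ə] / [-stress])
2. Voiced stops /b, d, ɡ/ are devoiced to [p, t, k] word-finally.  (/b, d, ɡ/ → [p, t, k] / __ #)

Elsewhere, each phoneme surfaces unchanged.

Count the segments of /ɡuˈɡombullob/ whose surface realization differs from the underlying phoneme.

4

Segments that undergo a rule: /u/ → [ə] (rule 1); /u/ → [ə] (rule 1); /o/ → [ə] (rule 1); /b/ → [p] (rule 2).
All other segments surface unchanged.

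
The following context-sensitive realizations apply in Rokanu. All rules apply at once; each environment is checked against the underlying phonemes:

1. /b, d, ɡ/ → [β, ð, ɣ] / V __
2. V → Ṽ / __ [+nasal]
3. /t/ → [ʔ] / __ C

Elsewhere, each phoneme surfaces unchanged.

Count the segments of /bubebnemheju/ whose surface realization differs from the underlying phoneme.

3

Segments that undergo a rule: /b/ → [β] (rule 1); /b/ → [β] (rule 1); /e/ → [ẽ] (rule 2).
All other segments surface unchanged.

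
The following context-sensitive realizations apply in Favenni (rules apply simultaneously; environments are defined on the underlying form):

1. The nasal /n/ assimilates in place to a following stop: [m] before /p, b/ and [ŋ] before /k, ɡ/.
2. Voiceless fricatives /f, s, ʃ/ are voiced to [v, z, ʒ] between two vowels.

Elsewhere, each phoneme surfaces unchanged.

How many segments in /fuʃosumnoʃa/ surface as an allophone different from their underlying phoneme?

3

Segments that undergo a rule: /ʃ/ → [ʒ] (rule 2); /s/ → [z] (rule 2); /ʃ/ → [ʒ] (rule 2).
All other segments surface unchanged.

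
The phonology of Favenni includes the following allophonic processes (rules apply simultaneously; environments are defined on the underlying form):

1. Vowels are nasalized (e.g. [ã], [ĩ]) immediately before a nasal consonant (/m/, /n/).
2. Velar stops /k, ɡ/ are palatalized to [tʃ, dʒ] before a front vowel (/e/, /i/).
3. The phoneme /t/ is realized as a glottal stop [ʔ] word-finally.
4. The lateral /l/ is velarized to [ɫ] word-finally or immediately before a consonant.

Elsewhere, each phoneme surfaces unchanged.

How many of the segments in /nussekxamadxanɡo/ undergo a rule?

Segments that undergo a rule: /a/ → [ã] (rule 1); /a/ → [ã] (rule 1).
All other segments surface unchanged.

2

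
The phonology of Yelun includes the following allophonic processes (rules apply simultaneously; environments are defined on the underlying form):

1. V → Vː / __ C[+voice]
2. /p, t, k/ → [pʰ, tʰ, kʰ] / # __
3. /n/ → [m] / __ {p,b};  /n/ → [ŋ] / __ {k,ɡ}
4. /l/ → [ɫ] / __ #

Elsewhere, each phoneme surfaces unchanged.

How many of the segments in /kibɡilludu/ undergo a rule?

4

Segments that undergo a rule: /k/ → [kʰ] (rule 2); /i/ → [iː] (rule 1); /i/ → [iː] (rule 1); /u/ → [uː] (rule 1).
All other segments surface unchanged.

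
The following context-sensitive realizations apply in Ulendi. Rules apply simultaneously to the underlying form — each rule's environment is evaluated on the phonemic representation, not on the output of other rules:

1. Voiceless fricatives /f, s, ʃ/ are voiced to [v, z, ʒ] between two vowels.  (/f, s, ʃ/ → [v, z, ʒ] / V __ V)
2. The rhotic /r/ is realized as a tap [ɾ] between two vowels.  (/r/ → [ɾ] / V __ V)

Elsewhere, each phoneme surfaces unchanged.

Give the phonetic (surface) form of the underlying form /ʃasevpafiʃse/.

/ʃ/ — word-initial; rule 1 does not apply here → [ʃ].
/a/ stays [a].
Rule 1 applies to /s/ (between /a/ and /e/: between two vowels) → [z].
/e/ — not in any rule's target class → [e].
/v/ stays [v].
/p/ (between /v/ and /a/) is unaffected → [p].
/a/ (between /p/ and /f/): no rule targets it → [a].
/f/ (between /a/ and /i/): between two vowels, so rule 1 applies → [v].
/i/ (between /f/ and /ʃ/) is unaffected → [i].
/ʃ/ (between /i/ and /s/) is in the target of rule 1 but the environment (between two vowels) is not met → [ʃ].
/s/ — between /ʃ/ and /e/; rule 1 does not apply here → [s].
/e/ stays [e].

[ʃazevpaviʃse]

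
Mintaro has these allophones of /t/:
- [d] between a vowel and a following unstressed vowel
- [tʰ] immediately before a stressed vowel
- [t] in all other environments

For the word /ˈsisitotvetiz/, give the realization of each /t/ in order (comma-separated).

[d], [t], [d]

Occurrence 1 (position 5): between a vowel and a following unstressed vowel → [d].
Occurrence 2 (position 7): no conditioning environment matches → elsewhere allophone [t].
Occurrence 3 (position 10): between a vowel and a following unstressed vowel → [d].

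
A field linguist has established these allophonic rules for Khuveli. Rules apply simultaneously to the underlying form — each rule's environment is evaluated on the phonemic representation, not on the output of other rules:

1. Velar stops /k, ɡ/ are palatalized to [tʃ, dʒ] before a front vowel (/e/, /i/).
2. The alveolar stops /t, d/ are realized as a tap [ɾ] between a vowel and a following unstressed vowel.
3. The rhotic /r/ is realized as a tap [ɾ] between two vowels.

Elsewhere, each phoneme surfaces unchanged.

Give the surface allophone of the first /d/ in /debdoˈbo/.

[d]

/d/ — word-initial; rule 2 does not apply here → [d].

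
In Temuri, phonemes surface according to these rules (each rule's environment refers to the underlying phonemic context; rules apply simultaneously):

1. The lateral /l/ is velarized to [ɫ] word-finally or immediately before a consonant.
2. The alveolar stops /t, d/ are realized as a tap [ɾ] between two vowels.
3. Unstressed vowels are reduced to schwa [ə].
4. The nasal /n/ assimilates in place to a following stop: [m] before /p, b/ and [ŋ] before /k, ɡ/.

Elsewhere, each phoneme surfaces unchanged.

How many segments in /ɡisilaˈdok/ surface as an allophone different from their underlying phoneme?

Segments that undergo a rule: /i/ → [ə] (rule 3); /i/ → [ə] (rule 3); /a/ → [ə] (rule 3); /d/ → [ɾ] (rule 2).
All other segments surface unchanged.

4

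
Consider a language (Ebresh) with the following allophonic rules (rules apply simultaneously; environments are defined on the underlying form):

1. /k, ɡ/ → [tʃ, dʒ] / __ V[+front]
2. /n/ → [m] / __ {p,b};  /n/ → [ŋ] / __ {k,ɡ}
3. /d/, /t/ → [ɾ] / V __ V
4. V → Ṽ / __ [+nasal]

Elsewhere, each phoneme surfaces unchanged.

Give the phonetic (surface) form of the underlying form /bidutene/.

/i/ — between /b/ and /d/; rule 4 does not apply here → [i].
/d/ — between /i/ and /u/, between two vowels — surfaces as [ɾ] (rule 3).
/u/ (between /d/ and /t/) is in the target of rule 4 but the environment (before a nasal consonant) is not met → [u].
/t/ (between /u/ and /e/): between two vowels, so rule 3 applies → [ɾ].
/e/ — between /t/ and /n/, before a nasal consonant — surfaces as [ẽ] (rule 4).
/n/ (between /e/ and /e/) is in the target of rule 2 but the environment (before a labial or velar stop) is not met → [n].
/e/ (word-final): rule 4 targets it, but not before a nasal consonant → unchanged [e].

[biɾuɾẽne]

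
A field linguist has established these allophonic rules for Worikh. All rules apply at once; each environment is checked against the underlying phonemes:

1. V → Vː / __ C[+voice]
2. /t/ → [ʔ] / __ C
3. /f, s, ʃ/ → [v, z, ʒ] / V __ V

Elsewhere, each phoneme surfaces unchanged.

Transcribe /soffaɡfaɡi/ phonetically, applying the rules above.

/s/ (word-initial): rule 3 targets it, but not between two vowels → unchanged [s].
/o/ (between /s/ and /f/): rule 1 targets it, but not before a voiced consonant → unchanged [o].
/f/ (between /o/ and /f/) fails the environment for rule 3, so it stays [f].
/f/ (between /f/ and /a/) fails the environment for rule 3, so it stays [f].
Rule 1 applies to /a/ (between /f/ and /ɡ/: before a voiced consonant) → [aː].
/f/ (between /ɡ/ and /a/) is in the target of rule 3 but the environment (between two vowels) is not met → [f].
/a/ (between /f/ and /ɡ/): before a voiced consonant, so rule 1 applies → [aː].
/i/ (word-final) fails the environment for rule 1, so it stays [i].

[soffaːɡfaːɡi]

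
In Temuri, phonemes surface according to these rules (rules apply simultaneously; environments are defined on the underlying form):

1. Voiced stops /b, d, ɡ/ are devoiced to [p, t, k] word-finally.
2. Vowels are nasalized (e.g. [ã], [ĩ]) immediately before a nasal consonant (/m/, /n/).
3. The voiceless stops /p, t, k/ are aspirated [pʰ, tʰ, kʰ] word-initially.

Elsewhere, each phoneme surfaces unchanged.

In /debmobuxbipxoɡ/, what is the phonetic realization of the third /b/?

/b/ (between /x/ and /i/) is in the target of rule 1 but the environment (word-finally) is not met → [b].

[b]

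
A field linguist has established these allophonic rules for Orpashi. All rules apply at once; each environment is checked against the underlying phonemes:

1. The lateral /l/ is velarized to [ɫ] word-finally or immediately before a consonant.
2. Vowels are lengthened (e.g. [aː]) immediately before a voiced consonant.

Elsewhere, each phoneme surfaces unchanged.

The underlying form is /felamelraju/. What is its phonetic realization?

/f/ (word-initial): no rule targets it → [f].
/e/ — between /f/ and /l/, before a voiced consonant — surfaces as [eː] (rule 2).
/l/ — between /e/ and /a/; rule 1 does not apply here → [l].
/a/ (between /l/ and /m/) occurs before a voiced consonant → [aː] by rule 2.
/m/ (between /a/ and /e/) is unaffected → [m].
/e/ — between /m/ and /l/, before a voiced consonant — surfaces as [eː] (rule 2).
/l/ (between /e/ and /r/): word-finally or immediately before a consonant, so rule 1 applies → [ɫ].
/r/ stays [r].
/a/ meets the environment for rule 2 (before a voiced consonant) → [aː].
/j/ — not in any rule's target class → [j].
/u/ (word-final) is in the target of rule 2 but the environment (before a voiced consonant) is not met → [u].

[feːlaːmeːɫraːju]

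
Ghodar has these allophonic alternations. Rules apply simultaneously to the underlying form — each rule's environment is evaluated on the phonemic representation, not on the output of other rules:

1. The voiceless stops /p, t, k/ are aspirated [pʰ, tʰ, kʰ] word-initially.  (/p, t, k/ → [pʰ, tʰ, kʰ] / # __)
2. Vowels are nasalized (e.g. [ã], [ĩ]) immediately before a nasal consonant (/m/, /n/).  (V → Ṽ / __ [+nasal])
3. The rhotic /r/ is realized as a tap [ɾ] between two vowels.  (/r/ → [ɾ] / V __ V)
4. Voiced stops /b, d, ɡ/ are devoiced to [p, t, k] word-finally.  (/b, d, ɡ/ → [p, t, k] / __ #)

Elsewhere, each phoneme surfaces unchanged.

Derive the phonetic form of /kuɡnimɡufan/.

/k/ — word-initial, word-initially — surfaces as [kʰ] (rule 1).
/u/ — between /k/ and /ɡ/; rule 2 does not apply here → [u].
/ɡ/ — between /u/ and /n/; rule 4 does not apply here → [ɡ].
/n/ — not in any rule's target class → [n].
/i/ (between /n/ and /m/): before a nasal consonant, so rule 2 applies → [ĩ].
/m/ stays [m].
/ɡ/ (between /m/ and /u/): rule 4 targets it, but not word-finally → unchanged [ɡ].
/u/ — between /ɡ/ and /f/; rule 2 does not apply here → [u].
/f/ stays [f].
Rule 2 applies to /a/ (between /f/ and /n/: before a nasal consonant) → [ã].
/n/ (word-final) is unaffected → [n].

[kʰuɡnĩmɡufãn]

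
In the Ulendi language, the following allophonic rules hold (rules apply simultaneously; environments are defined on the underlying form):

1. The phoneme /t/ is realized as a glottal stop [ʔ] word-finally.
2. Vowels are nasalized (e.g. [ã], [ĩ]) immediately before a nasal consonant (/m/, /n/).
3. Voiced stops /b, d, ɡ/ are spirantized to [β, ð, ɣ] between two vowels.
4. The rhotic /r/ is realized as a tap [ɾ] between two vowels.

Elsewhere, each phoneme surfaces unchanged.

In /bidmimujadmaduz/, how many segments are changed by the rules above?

2

Segments that undergo a rule: /i/ → [ĩ] (rule 2); /d/ → [ð] (rule 3).
All other segments surface unchanged.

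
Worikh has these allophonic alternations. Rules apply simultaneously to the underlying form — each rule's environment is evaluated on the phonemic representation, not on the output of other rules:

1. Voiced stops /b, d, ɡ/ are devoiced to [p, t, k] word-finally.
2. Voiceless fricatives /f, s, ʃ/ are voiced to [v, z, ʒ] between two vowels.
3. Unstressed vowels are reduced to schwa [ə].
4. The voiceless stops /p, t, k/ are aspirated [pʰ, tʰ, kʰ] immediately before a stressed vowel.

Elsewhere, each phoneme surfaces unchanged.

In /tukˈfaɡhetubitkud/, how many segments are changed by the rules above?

6

Segments that undergo a rule: /u/ → [ə] (rule 3); /e/ → [ə] (rule 3); /u/ → [ə] (rule 3); /i/ → [ə] (rule 3); /u/ → [ə] (rule 3); /d/ → [t] (rule 1).
All other segments surface unchanged.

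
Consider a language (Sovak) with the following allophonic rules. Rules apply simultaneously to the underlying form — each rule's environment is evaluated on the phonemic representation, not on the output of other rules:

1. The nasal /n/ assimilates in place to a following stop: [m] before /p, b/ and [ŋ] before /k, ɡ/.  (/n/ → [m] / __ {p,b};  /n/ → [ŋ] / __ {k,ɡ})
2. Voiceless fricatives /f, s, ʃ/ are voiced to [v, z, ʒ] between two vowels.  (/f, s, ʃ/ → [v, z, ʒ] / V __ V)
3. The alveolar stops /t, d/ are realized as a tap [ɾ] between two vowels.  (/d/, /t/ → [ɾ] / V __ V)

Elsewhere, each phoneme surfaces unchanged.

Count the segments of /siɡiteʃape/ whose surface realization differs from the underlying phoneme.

2

Segments that undergo a rule: /t/ → [ɾ] (rule 3); /ʃ/ → [ʒ] (rule 2).
All other segments surface unchanged.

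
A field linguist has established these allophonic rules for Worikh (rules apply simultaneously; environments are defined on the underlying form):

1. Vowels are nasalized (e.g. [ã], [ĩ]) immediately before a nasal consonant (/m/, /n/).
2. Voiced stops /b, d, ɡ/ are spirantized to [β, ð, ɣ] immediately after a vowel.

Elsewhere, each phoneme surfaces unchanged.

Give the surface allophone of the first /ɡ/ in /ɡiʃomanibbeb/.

/ɡ/ (word-initial) fails the environment for rule 2, so it stays [ɡ].

[ɡ]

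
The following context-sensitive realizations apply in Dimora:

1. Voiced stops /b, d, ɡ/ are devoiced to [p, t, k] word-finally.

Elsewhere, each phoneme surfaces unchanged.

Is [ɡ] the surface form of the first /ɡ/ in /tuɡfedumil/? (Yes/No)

/ɡ/ (between /u/ and /f/) fails the environment for rule 1, so it stays [ɡ].
The actual realization is [ɡ], which matches [ɡ].

Yes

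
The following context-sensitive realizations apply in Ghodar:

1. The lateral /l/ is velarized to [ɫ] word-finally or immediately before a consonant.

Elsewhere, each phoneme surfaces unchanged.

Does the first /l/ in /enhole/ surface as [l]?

Yes

/l/ (between /o/ and /e/) is in the target of rule 1 but the environment (word-finally or immediately before a consonant) is not met → [l].
The actual realization is [l], which matches [l].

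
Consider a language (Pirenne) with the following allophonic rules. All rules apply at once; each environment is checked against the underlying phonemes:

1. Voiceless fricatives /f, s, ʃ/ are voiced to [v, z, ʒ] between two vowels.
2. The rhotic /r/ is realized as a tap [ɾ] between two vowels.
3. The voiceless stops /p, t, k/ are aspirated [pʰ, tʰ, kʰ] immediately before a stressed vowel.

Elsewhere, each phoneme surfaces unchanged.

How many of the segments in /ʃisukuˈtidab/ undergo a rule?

Segments that undergo a rule: /s/ → [z] (rule 1); /t/ → [tʰ] (rule 3).
All other segments surface unchanged.

2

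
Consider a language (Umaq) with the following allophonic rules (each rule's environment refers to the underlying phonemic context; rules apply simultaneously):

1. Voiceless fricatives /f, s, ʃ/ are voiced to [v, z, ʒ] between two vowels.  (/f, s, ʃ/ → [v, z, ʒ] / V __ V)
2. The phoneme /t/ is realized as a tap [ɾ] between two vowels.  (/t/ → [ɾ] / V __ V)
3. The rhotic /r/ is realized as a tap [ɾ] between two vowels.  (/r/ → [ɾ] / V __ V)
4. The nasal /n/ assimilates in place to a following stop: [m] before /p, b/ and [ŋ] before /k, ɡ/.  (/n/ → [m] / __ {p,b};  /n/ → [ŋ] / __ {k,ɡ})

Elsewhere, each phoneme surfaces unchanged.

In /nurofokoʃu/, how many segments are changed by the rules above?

3

Segments that undergo a rule: /r/ → [ɾ] (rule 3); /f/ → [v] (rule 1); /ʃ/ → [ʒ] (rule 1).
All other segments surface unchanged.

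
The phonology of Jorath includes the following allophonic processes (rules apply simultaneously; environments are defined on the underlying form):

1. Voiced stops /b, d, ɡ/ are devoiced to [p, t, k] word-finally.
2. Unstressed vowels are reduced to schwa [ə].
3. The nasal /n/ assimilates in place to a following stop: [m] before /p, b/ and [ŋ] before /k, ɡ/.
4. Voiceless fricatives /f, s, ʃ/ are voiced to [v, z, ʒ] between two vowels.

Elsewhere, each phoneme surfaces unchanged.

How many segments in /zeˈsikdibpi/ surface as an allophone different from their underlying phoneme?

4

Segments that undergo a rule: /e/ → [ə] (rule 2); /s/ → [z] (rule 4); /i/ → [ə] (rule 2); /i/ → [ə] (rule 2).
All other segments surface unchanged.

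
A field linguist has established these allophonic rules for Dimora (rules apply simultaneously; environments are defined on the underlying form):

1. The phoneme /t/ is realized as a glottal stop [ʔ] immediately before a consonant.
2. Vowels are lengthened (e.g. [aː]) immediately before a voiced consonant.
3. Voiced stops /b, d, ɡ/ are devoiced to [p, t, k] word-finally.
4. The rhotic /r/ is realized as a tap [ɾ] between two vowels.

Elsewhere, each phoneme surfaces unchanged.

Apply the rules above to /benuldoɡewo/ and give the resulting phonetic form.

/b/ (word-initial) fails the environment for rule 3, so it stays [b].
/e/ (between /b/ and /n/) occurs before a voiced consonant → [eː] by rule 2.
/n/ — not in any rule's target class → [n].
/u/ — between /n/ and /l/, before a voiced consonant — surfaces as [uː] (rule 2).
/l/ (between /u/ and /d/): no rule targets it → [l].
/d/ (between /l/ and /o/) is in the target of rule 3 but the environment (word-finally) is not met → [d].
/o/ — between /d/ and /ɡ/, before a voiced consonant — surfaces as [oː] (rule 2).
/ɡ/ — between /o/ and /e/; rule 3 does not apply here → [ɡ].
/e/ (between /ɡ/ and /w/): before a voiced consonant, so rule 2 applies → [eː].
/w/ (between /e/ and /o/) is unaffected → [w].
/o/ (word-final) fails the environment for rule 2, so it stays [o].

[beːnuːldoːɡeːwo]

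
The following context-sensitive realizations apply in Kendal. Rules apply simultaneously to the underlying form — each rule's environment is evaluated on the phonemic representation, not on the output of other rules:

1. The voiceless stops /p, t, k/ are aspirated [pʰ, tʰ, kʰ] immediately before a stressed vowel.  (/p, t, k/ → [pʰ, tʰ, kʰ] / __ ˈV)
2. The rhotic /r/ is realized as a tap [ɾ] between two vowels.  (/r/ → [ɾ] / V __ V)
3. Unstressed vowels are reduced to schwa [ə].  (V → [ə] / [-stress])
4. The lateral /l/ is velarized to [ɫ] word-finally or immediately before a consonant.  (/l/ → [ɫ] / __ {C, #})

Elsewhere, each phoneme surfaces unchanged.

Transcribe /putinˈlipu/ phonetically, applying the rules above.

[pətənˈlipə]

/p/ (word-initial) is in the target of rule 1 but the environment (immediately before a stressed vowel) is not met → [p].
Rule 3 applies to /u/ (between /p/ and /t/: in an unstressed syllable) → [ə].
/t/ (between /u/ and /i/) fails the environment for rule 1, so it stays [t].
/i/ — between /t/ and /n/, in an unstressed syllable — surfaces as [ə] (rule 3).
/n/ — not in any rule's target class → [n].
/l/ (between /n/ and /i/): rule 4 targets it, but not word-finally or immediately before a consonant → unchanged [l].
/i/ — between /l/ and /p/; rule 3 does not apply here → [i].
/p/ — between /i/ and /u/; rule 1 does not apply here → [p].
/u/ (word-final) occurs in an unstressed syllable → [ə] by rule 3.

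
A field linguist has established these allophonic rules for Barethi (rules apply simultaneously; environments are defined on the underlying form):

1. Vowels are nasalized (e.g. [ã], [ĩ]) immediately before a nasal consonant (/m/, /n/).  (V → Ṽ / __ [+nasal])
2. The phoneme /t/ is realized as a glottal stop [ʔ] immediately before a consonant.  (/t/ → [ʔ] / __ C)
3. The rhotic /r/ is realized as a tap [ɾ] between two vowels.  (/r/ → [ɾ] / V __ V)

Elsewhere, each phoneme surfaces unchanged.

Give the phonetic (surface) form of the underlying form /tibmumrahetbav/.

[tibmũmraheʔbav]

/t/ (word-initial) is in the target of rule 2 but the environment (immediately before a consonant) is not met → [t].
/i/ (between /t/ and /b/): rule 1 targets it, but not before a nasal consonant → unchanged [i].
/b/ stays [b].
/m/ stays [m].
Rule 1 applies to /u/ (between /m/ and /m/: before a nasal consonant) → [ũ].
/m/ — not in any rule's target class → [m].
/r/ (between /m/ and /a/) is in the target of rule 3 but the environment (between two vowels) is not met → [r].
/a/ — between /r/ and /h/; rule 1 does not apply here → [a].
/h/ — not in any rule's target class → [h].
/e/ — between /h/ and /t/; rule 1 does not apply here → [e].
/t/ — between /e/ and /b/, immediately before a consonant — surfaces as [ʔ] (rule 2).
/b/ stays [b].
/a/ (between /b/ and /v/): rule 1 targets it, but not before a nasal consonant → unchanged [a].
/v/ stays [v].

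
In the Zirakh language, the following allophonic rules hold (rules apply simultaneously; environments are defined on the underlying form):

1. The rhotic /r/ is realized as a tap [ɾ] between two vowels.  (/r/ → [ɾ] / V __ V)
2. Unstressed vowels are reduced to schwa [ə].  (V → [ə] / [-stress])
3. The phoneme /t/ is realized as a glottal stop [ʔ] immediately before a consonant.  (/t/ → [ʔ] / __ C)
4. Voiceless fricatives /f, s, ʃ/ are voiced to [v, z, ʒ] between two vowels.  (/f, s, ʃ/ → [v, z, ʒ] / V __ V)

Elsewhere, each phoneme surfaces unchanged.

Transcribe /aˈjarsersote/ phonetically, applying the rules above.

[əˈjarsərsətə]

/a/ (word-initial): in an unstressed syllable, so rule 2 applies → [ə].
/j/ — not in any rule's target class → [j].
/a/ (between /j/ and /r/): rule 2 targets it, but not in an unstressed syllable → unchanged [a].
/r/ (between /a/ and /s/): rule 1 targets it, but not between two vowels → unchanged [r].
/s/ (between /r/ and /e/) is in the target of rule 4 but the environment (between two vowels) is not met → [s].
/e/ (between /s/ and /r/) occurs in an unstressed syllable → [ə] by rule 2.
/r/ (between /e/ and /s/) is in the target of rule 1 but the environment (between two vowels) is not met → [r].
/s/ (between /r/ and /o/) fails the environment for rule 4, so it stays [s].
/o/ — between /s/ and /t/, in an unstressed syllable — surfaces as [ə] (rule 2).
/t/ (between /o/ and /e/) fails the environment for rule 3, so it stays [t].
/e/ meets the environment for rule 2 (in an unstressed syllable) → [ə].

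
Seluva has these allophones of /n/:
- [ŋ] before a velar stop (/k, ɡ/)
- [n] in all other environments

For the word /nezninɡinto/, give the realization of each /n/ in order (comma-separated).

[n], [n], [ŋ], [n]

Occurrence 1 (position 1): no conditioning environment matches → elsewhere allophone [n].
Occurrence 2 (position 4): no conditioning environment matches → elsewhere allophone [n].
Occurrence 3 (position 6): before a velar stop → [ŋ].
Occurrence 4 (position 9): no conditioning environment matches → elsewhere allophone [n].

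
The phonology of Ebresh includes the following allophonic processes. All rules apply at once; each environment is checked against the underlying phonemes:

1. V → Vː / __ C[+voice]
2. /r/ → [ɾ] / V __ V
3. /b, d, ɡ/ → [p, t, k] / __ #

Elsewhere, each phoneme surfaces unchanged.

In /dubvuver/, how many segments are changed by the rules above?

Segments that undergo a rule: /u/ → [uː] (rule 1); /u/ → [uː] (rule 1); /e/ → [eː] (rule 1).
All other segments surface unchanged.

3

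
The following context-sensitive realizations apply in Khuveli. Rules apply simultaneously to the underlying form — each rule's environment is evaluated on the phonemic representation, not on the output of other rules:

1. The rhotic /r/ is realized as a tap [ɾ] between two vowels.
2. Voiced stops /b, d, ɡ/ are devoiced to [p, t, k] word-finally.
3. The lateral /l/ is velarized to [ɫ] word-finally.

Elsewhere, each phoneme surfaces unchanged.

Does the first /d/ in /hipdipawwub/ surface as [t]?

No

/d/ — between /p/ and /i/; rule 2 does not apply here → [d].
The actual realization is [d], not [t].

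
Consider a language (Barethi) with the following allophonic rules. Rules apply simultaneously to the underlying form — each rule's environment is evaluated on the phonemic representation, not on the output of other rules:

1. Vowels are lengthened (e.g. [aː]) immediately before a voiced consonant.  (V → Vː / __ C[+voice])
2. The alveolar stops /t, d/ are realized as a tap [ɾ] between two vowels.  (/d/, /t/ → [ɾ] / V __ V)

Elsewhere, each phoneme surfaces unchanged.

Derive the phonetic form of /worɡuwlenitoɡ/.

/w/ (word-initial) is unaffected → [w].
/o/ (between /w/ and /r/) occurs before a voiced consonant → [oː] by rule 1.
/r/ stays [r].
/ɡ/ stays [ɡ].
/u/ (between /ɡ/ and /w/) occurs before a voiced consonant → [uː] by rule 1.
/w/ (between /u/ and /l/): no rule targets it → [w].
/l/ (between /w/ and /e/): no rule targets it → [l].
/e/ (between /l/ and /n/): before a voiced consonant, so rule 1 applies → [eː].
/n/ (between /e/ and /i/): no rule targets it → [n].
/i/ — between /n/ and /t/; rule 1 does not apply here → [i].
/t/ — between /i/ and /o/, between two vowels — surfaces as [ɾ] (rule 2).
/o/ (between /t/ and /ɡ/) occurs before a voiced consonant → [oː] by rule 1.
/ɡ/ (word-final) is unaffected → [ɡ].

[woːrɡuːwleːniɾoːɡ]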